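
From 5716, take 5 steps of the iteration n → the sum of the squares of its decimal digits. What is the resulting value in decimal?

5716 → 5² + 7² + 1² + 6² = 111
111 → 1² + 1² + 1² = 3
3 → 3² = 9
9 → 9² = 81
81 → 8² + 1² = 65

65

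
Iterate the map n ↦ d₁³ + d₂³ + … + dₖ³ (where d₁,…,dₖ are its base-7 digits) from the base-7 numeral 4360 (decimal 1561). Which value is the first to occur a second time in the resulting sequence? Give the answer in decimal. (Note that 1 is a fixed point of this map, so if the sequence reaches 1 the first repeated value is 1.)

1561 = (4,3,6,0)_7 → 4³ + 3³ + 6³ + 0³ = 307
307 = (6,1,6)_7 → 6³ + 1³ + 6³ = 433
433 = (1,1,5,6)_7 → 1³ + 1³ + 5³ + 6³ = 343
343 = (1,0,0,0)_7 → 1³ + 0³ + 0³ + 0³ = 1  — reached the fixed point 1.
1 → 1, so 1 is the first repeated value.

1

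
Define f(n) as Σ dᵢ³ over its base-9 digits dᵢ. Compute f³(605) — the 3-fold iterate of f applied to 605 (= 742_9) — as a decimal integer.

127

605 = (7,4,2)_9 → 415
415 = (5,1,1)_9 → 127
127 = (1,5,1)_9 → 127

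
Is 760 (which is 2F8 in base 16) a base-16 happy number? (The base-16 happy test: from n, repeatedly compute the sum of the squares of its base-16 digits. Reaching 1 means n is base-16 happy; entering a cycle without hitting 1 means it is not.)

not base-16 happy

760 = (2,15,8)_16 → 2² + 15² + 8² = 4 + 225 + 64 = 293
293 = (1,2,5)_16 → 1² + 2² + 5² = 1 + 4 + 25 = 30
30 = (1,14)_16 → 1² + 14² = 1 + 196 = 197
197 = (12,5)_16 → 12² + 5² = 144 + 25 = 169
169 = (10,9)_16 → 10² + 9² = 100 + 81 = 181
181 = (11,5)_16 → 11² + 5² = 121 + 25 = 146
146 = (9,2)_16 → 9² + 2² = 81 + 4 = 85
85 = (5,5)_16 → 5² + 5² = 25 + 25 = 50
50 = (3,2)_16 → 3² + 2² = 9 + 4 = 13
13 = (13)_16 → 13² = 169  — 169 already seen; the sequence cycles without reaching 1.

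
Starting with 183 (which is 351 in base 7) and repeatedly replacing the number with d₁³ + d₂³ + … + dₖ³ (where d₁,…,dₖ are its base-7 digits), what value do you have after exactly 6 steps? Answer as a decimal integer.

9

183 = (3,5,1)_7 → 3³ + 5³ + 1³ = 153
153 = (3,0,6)_7 → 3³ + 0³ + 6³ = 243
243 = (4,6,5)_7 → 4³ + 6³ + 5³ = 405
405 = (1,1,1,6)_7 → 1³ + 1³ + 1³ + 6³ = 219
219 = (4,3,2)_7 → 4³ + 3³ + 2³ = 99
99 = (2,0,1)_7 → 2³ + 0³ + 1³ = 9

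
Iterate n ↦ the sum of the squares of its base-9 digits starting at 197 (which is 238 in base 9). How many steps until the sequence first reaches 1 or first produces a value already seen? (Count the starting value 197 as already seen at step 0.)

197 = (2,3,8)_9 → 77
77 = (8,5)_9 → 89
89 = (1,0,8)_9 → 65
65 = (7,2)_9 → 53
53 = (5,8)_9 → 89  — 89 repeats.
That took 5 steps.

5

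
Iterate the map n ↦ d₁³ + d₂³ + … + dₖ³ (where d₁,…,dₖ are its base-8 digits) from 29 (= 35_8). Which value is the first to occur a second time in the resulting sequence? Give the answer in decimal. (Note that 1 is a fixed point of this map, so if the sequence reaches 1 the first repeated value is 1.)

29 = (3,5)_8 → 3³ + 5³ = 27 + 125 = 152
152 = (2,3,0)_8 → 2³ + 3³ + 0³ = 8 + 27 + 0 = 35
35 = (4,3)_8 → 4³ + 3³ = 64 + 27 = 91
91 = (1,3,3)_8 → 1³ + 3³ + 3³ = 1 + 27 + 27 = 55
55 = (6,7)_8 → 6³ + 7³ = 216 + 343 = 559
559 = (1,0,5,7)_8 → 1³ + 0³ + 5³ + 7³ = 1 + 0 + 125 + 343 = 469
469 = (7,2,5)_8 → 7³ + 2³ + 5³ = 343 + 8 + 125 = 476
476 = (7,3,4)_8 → 7³ + 3³ + 4³ = 343 + 27 + 64 = 434
434 = (6,6,2)_8 → 6³ + 6³ + 2³ = 216 + 216 + 8 = 440
440 = (6,7,0)_8 → 6³ + 7³ + 0³ = 216 + 343 + 0 = 559  — 559 already appeared earlier.

559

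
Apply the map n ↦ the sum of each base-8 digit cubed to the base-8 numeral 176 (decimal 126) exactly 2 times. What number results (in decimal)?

126 = (1,7,6)_8 → 1³ + 7³ + 6³ = 1 + 343 + 216 = 560
560 = (1,0,6,0)_8 → 1³ + 0³ + 6³ + 0³ = 1 + 0 + 216 + 0 = 217

217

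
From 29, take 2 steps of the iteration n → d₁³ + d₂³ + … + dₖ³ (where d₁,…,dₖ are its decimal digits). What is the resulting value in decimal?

29 → 2³ + 9³ = 8 + 729 = 737
737 → 7³ + 3³ + 7³ = 343 + 27 + 343 = 713

713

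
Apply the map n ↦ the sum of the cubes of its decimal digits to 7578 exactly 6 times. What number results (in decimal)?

7578 → 7³ + 5³ + 7³ + 8³ = 343 + 125 + 343 + 512 = 1323
1323 → 1³ + 3³ + 2³ + 3³ = 1 + 27 + 8 + 27 = 63
63 → 6³ + 3³ = 216 + 27 = 243
243 → 2³ + 4³ + 3³ = 8 + 64 + 27 = 99
99 → 9³ + 9³ = 729 + 729 = 1458
1458 → 1³ + 4³ + 5³ + 8³ = 1 + 64 + 125 + 512 = 702

702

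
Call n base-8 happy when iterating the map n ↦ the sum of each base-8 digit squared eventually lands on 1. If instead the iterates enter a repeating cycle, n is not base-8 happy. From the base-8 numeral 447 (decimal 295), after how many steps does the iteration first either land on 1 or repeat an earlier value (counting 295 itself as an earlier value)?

7

295 = (4,4,7)_8 → 4² + 4² + 7² = 16 + 16 + 49 = 81
81 = (1,2,1)_8 → 1² + 2² + 1² = 1 + 4 + 1 = 6
6 = (6)_8 → 6² = 36
36 = (4,4)_8 → 4² + 4² = 16 + 16 = 32
32 = (4,0)_8 → 4² + 0² = 16 + 0 = 16
16 = (2,0)_8 → 2² + 0² = 4 + 0 = 4
4 = (4)_8 → 4² = 16  — 16 repeats.
That took 7 steps.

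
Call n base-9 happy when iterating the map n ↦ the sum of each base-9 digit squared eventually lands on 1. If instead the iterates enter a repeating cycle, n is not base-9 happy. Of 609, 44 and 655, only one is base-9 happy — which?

609: 609 → 101 → 9 → 1  — reaches 1 (base-9 happy)
44: 44 → 80 → 128 → 30 → 18 → 4 → 16 → 50 → 50  — repeats 50 (not base-9 happy)
655: 655 → 113 → 35 → 73 → 65 → 53 → 89 → 65  — repeats 65 (not base-9 happy)

609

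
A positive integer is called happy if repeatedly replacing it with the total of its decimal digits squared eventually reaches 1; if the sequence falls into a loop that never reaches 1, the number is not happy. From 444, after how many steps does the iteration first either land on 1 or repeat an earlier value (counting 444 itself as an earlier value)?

15

444 → 48
48 → 80
80 → 64
64 → 52
52 → 29
29 → 85
85 → 89
89 → 145
145 → 42
42 → 20
20 → 4
4 → 16
16 → 37
37 → 58
58 → 89  — 89 repeats.
That took 15 steps.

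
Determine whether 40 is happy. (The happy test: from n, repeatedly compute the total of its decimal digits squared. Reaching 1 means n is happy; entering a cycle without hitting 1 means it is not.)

not happy

40 → 4² + 0² = 16
16 → 1² + 6² = 37
37 → 3² + 7² = 58
58 → 5² + 8² = 89
89 → 8² + 9² = 145
145 → 1² + 4² + 5² = 42
42 → 4² + 2² = 20
20 → 2² + 0² = 4
4 → 4² = 16  — 16 already seen; the sequence cycles without reaching 1.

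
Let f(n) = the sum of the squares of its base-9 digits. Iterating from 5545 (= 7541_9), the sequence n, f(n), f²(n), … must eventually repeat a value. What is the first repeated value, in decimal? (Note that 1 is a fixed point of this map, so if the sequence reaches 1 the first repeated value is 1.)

5545 = (7,5,4,1)_9 → 7² + 5² + 4² + 1² = 49 + 25 + 16 + 1 = 91
91 = (1,1,1)_9 → 1² + 1² + 1² = 1 + 1 + 1 = 3
3 = (3)_9 → 3² = 9
9 = (1,0)_9 → 1² + 0² = 1 + 0 = 1  — reached the fixed point 1.
1 → 1, so 1 is the first repeated value.

1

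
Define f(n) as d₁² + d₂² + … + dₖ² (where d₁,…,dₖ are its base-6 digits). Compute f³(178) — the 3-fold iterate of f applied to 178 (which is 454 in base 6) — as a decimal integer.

10

178 = (4,5,4)_6 → 4² + 5² + 4² = 57
57 = (1,3,3)_6 → 1² + 3² + 3² = 19
19 = (3,1)_6 → 3² + 1² = 10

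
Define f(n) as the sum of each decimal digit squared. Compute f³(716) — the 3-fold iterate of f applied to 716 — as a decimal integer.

1

716 → 7² + 1² + 6² = 86
86 → 8² + 6² = 100
100 → 1² + 0² + 0² = 1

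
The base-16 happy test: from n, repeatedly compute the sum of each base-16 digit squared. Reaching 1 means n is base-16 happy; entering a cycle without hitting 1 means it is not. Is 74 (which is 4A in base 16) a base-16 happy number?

base-16 happy

74 = (4,10)_16 → 4² + 10² = 16 + 100 = 116
116 = (7,4)_16 → 7² + 4² = 49 + 16 = 65
65 = (4,1)_16 → 4² + 1² = 16 + 1 = 17
17 = (1,1)_16 → 1² + 1² = 1 + 1 = 2
2 = (2)_16 → 2² = 4
4 = (4)_16 → 4² = 16
16 = (1,0)_16 → 1² + 0² = 1 + 0 = 1  — reached 1.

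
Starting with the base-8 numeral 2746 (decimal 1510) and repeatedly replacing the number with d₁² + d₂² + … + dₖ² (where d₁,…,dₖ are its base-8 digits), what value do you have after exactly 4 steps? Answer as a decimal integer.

1510 = (2,7,4,6)_8 → 2² + 7² + 4² + 6² = 105
105 = (1,5,1)_8 → 1² + 5² + 1² = 27
27 = (3,3)_8 → 3² + 3² = 18
18 = (2,2)_8 → 2² + 2² = 8

8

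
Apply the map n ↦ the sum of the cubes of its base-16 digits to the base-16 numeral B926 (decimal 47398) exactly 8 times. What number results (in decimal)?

47398 = (11,9,2,6)_16 → 11³ + 9³ + 2³ + 6³ = 1331 + 729 + 8 + 216 = 2284
2284 = (8,14,12)_16 → 8³ + 14³ + 12³ = 512 + 2744 + 1728 = 4984
4984 = (1,3,7,8)_16 → 1³ + 3³ + 7³ + 8³ = 1 + 27 + 343 + 512 = 883
883 = (3,7,3)_16 → 3³ + 7³ + 3³ = 27 + 343 + 27 = 397
397 = (1,8,13)_16 → 1³ + 8³ + 13³ = 1 + 512 + 2197 = 2710
2710 = (10,9,6)_16 → 10³ + 9³ + 6³ = 1000 + 729 + 216 = 1945
1945 = (7,9,9)_16 → 7³ + 9³ + 9³ = 343 + 729 + 729 = 1801
1801 = (7,0,9)_16 → 7³ + 0³ + 9³ = 343 + 0 + 729 = 1072

1072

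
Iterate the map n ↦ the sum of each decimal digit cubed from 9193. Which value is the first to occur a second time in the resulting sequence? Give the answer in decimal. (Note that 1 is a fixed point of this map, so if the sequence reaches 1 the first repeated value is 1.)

9193 → 1486
1486 → 793
793 → 1099
1099 → 1459
1459 → 919
919 → 1459  — 1459 already appeared earlier.

1459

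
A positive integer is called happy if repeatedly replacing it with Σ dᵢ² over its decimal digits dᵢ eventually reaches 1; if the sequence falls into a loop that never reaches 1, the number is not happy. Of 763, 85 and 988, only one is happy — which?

763

763: 763 → 94 → 97 → 130 → 10 → 1  — reaches 1 (happy)
85: 85 → 89 → 145 → 42 → 20 → 4 → 16 → 37 → 58 → 89  — repeats 89 (not happy)
988: 988 → 209 → 85 → 89 → 145 → 42 → 20 → 4 → 16 → 37 → 58 → 89  — repeats 89 (not happy)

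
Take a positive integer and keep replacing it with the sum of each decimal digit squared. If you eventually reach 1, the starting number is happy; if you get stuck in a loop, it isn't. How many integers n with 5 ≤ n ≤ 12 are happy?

2

5: 5 → 25 → 29 → 85 → 89 → 145 → 42 → 20 → 4 → 16 → 37 → 58 → 89  (repeats 89)
6: 6 → 36 → 45 → 41 → 17 → 50 → 25 → 29 → 85 → 89 → 145 → 42 → 20 → 4 → 16 → 37 → 58 → 89  (repeats 89)
7: 7 → 49 → 97 → 130 → 10 → 1  (reaches 1)
8: 8 → 64 → 52 → 29 → 85 → 89 → 145 → 42 → 20 → 4 → 16 → 37 → 58 → 89  (repeats 89)
9: 9 → 81 → 65 → 61 → 37 → 58 → 89 → 145 → 42 → 20 → 4 → 16 → 37  (repeats 37)
10: 10 → 1  (reaches 1)
11: 11 → 2 → 4 → 16 → 37 → 58 → 89 → 145 → 42 → 20 → 4  (repeats 4)
12: 12 → 5 → 25 → 29 → 85 → 89 → 145 → 42 → 20 → 4 → 16 → 37 → 58 → 89  (repeats 89)
happy: 7, 10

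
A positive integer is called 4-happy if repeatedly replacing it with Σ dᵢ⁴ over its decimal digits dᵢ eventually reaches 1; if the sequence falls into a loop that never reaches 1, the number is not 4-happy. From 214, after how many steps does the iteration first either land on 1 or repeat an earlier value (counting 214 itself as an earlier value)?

214 → 2⁴ + 1⁴ + 4⁴ = 16 + 1 + 256 = 273
273 → 2⁴ + 7⁴ + 3⁴ = 16 + 2401 + 81 = 2498
2498 → 2⁴ + 4⁴ + 9⁴ + 8⁴ = 16 + 256 + 6561 + 4096 = 10929
10929 → 1⁴ + 0⁴ + 9⁴ + 2⁴ + 9⁴ = 1 + 0 + 6561 + 16 + 6561 = 13139
13139 → 1⁴ + 3⁴ + 1⁴ + 3⁴ + 9⁴ = 1 + 81 + 1 + 81 + 6561 = 6725
6725 → 6⁴ + 7⁴ + 2⁴ + 5⁴ = 1296 + 2401 + 16 + 625 = 4338
4338 → 4⁴ + 3⁴ + 3⁴ + 8⁴ = 256 + 81 + 81 + 4096 = 4514
4514 → 4⁴ + 5⁴ + 1⁴ + 4⁴ = 256 + 625 + 1 + 256 = 1138
1138 → 1⁴ + 1⁴ + 3⁴ + 8⁴ = 1 + 1 + 81 + 4096 = 4179
4179 → 4⁴ + 1⁴ + 7⁴ + 9⁴ = 256 + 1 + 2401 + 6561 = 9219
9219 → 9⁴ + 2⁴ + 1⁴ + 9⁴ = 6561 + 16 + 1 + 6561 = 13139  — 13139 repeats.
That took 11 steps.

11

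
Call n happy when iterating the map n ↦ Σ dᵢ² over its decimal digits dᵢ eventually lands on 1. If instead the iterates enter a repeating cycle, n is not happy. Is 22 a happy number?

22 → 2² + 2² = 4 + 4 = 8
8 → 8² = 64
64 → 6² + 4² = 36 + 16 = 52
52 → 5² + 2² = 25 + 4 = 29
29 → 2² + 9² = 4 + 81 = 85
85 → 8² + 5² = 64 + 25 = 89
89 → 8² + 9² = 64 + 81 = 145
145 → 1² + 4² + 5² = 1 + 16 + 25 = 42
42 → 4² + 2² = 16 + 4 = 20
20 → 2² + 0² = 4 + 0 = 4
4 → 4² = 16
16 → 1² + 6² = 1 + 36 = 37
37 → 3² + 7² = 9 + 49 = 58
58 → 5² + 8² = 25 + 64 = 89  — 89 already seen; the sequence cycles without reaching 1.

not happy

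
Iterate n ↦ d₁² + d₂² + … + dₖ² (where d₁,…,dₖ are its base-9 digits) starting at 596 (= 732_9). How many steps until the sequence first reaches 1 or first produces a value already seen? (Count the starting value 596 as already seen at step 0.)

596 = (7,3,2)_9 → 7² + 3² + 2² = 62
62 = (6,8)_9 → 6² + 8² = 100
100 = (1,2,1)_9 → 1² + 2² + 1² = 6
6 = (6)_9 → 6² = 36
36 = (4,0)_9 → 4² + 0² = 16
16 = (1,7)_9 → 1² + 7² = 50
50 = (5,5)_9 → 5² + 5² = 50  — 50 repeats.
That took 7 steps.

7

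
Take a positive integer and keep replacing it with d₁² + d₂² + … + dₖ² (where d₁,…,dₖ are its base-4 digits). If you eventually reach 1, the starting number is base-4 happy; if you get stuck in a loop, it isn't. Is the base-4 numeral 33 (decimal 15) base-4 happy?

base-4 happy

15 = (3,3)_4 → 18
18 = (1,0,2)_4 → 5
5 = (1,1)_4 → 2
2 = (2)_4 → 4
4 = (1,0)_4 → 1  — reached 1.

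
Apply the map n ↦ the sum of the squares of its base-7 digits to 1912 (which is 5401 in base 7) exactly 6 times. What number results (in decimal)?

10

1912 = (5,4,0,1)_7 → 5² + 4² + 0² + 1² = 25 + 16 + 0 + 1 = 42
42 = (6,0)_7 → 6² + 0² = 36 + 0 = 36
36 = (5,1)_7 → 5² + 1² = 25 + 1 = 26
26 = (3,5)_7 → 3² + 5² = 9 + 25 = 34
34 = (4,6)_7 → 4² + 6² = 16 + 36 = 52
52 = (1,0,3)_7 → 1² + 0² + 3² = 1 + 0 + 9 = 10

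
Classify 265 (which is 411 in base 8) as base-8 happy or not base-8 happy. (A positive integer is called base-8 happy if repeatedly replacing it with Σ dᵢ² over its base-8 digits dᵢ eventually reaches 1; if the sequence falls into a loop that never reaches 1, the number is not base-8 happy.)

base-8 happy

265 = (4,1,1)_8 → 4² + 1² + 1² = 18
18 = (2,2)_8 → 2² + 2² = 8
8 = (1,0)_8 → 1² + 0² = 1  — reached 1.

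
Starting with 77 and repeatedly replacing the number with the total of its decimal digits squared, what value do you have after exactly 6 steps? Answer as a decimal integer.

16

77 → 7² + 7² = 98
98 → 9² + 8² = 145
145 → 1² + 4² + 5² = 42
42 → 4² + 2² = 20
20 → 2² + 0² = 4
4 → 4² = 16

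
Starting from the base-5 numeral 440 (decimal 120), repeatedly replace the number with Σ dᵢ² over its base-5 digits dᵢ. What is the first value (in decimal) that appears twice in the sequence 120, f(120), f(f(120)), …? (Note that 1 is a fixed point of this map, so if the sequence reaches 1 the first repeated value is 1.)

4

120 = (4,4,0)_5 → 4² + 4² + 0² = 16 + 16 + 0 = 32
32 = (1,1,2)_5 → 1² + 1² + 2² = 1 + 1 + 4 = 6
6 = (1,1)_5 → 1² + 1² = 1 + 1 = 2
2 = (2)_5 → 2² = 4
4 = (4)_5 → 4² = 16
16 = (3,1)_5 → 3² + 1² = 9 + 1 = 10
10 = (2,0)_5 → 2² + 0² = 4 + 0 = 4  — 4 already appeared earlier.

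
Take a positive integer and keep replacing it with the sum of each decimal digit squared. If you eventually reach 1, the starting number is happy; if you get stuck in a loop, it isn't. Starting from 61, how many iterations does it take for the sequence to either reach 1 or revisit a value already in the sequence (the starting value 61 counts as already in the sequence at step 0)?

61 → 6² + 1² = 36 + 1 = 37
37 → 3² + 7² = 9 + 49 = 58
58 → 5² + 8² = 25 + 64 = 89
89 → 8² + 9² = 64 + 81 = 145
145 → 1² + 4² + 5² = 1 + 16 + 25 = 42
42 → 4² + 2² = 16 + 4 = 20
20 → 2² + 0² = 4 + 0 = 4
4 → 4² = 16
16 → 1² + 6² = 1 + 36 = 37  — 37 repeats.
That took 9 steps.

9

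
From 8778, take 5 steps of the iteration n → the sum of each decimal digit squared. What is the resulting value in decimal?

8778 → 8² + 7² + 7² + 8² = 226
226 → 2² + 2² + 6² = 44
44 → 4² + 4² = 32
32 → 3² + 2² = 13
13 → 1² + 3² = 10

10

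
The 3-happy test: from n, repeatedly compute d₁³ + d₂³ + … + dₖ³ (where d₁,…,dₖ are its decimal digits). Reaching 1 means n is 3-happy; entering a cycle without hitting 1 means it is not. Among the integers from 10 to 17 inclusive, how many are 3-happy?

10: 10 → 1  (reaches 1)
11: 11 → 2 → 8 → 512 → 134 → 92 → 737 → 713 → 371 → 371  (repeats 371)
12: 12 → 9 → 729 → 1080 → 513 → 153 → 153  (repeats 153)
13: 13 → 28 → 520 → 133 → 55 → 250 → 133  (repeats 133)
14: 14 → 65 → 341 → 92 → 737 → 713 → 371 → 371  (repeats 371)
15: 15 → 126 → 225 → 141 → 66 → 432 → 99 → 1458 → 702 → 351 → 153 → 153  (repeats 153)
16: 16 → 217 → 352 → 160 → 217  (repeats 217)
17: 17 → 344 → 155 → 251 → 134 → 92 → 737 → 713 → 371 → 371  (repeats 371)
3-happy: 10

1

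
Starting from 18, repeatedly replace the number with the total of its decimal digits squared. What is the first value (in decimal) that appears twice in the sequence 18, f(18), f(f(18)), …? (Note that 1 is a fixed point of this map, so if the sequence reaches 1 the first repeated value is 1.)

18 → 1² + 8² = 65
65 → 6² + 5² = 61
61 → 6² + 1² = 37
37 → 3² + 7² = 58
58 → 5² + 8² = 89
89 → 8² + 9² = 145
145 → 1² + 4² + 5² = 42
42 → 4² + 2² = 20
20 → 2² + 0² = 4
4 → 4² = 16
16 → 1² + 6² = 37  — 37 already appeared earlier.

37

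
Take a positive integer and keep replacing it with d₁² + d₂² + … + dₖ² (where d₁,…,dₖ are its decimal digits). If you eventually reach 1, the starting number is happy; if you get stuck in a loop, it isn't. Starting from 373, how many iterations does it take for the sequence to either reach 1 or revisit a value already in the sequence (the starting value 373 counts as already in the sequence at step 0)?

373 → 3² + 7² + 3² = 67
67 → 6² + 7² = 85
85 → 8² + 5² = 89
89 → 8² + 9² = 145
145 → 1² + 4² + 5² = 42
42 → 4² + 2² = 20
20 → 2² + 0² = 4
4 → 4² = 16
16 → 1² + 6² = 37
37 → 3² + 7² = 58
58 → 5² + 8² = 89  — 89 repeats.
That took 11 steps.

11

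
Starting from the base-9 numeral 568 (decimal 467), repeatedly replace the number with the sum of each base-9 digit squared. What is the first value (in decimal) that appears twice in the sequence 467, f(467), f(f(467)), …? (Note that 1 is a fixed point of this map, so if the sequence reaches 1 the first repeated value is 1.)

467 = (5,6,8)_9 → 125
125 = (1,4,8)_9 → 81
81 = (1,0,0)_9 → 1  — reached the fixed point 1.
1 → 1, so 1 is the first repeated value.

1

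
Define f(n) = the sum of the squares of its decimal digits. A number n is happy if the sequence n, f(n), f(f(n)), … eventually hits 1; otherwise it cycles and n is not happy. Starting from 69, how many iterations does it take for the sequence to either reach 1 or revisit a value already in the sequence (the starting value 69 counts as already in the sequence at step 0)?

69 → 6² + 9² = 117
117 → 1² + 1² + 7² = 51
51 → 5² + 1² = 26
26 → 2² + 6² = 40
40 → 4² + 0² = 16
16 → 1² + 6² = 37
37 → 3² + 7² = 58
58 → 5² + 8² = 89
89 → 8² + 9² = 145
145 → 1² + 4² + 5² = 42
42 → 4² + 2² = 20
20 → 2² + 0² = 4
4 → 4² = 16  — 16 repeats.
That took 13 steps.

13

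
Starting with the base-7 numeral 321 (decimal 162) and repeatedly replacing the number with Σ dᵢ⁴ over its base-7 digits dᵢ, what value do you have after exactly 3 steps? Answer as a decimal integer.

32

162 = (3,2,1)_7 → 3⁴ + 2⁴ + 1⁴ = 81 + 16 + 1 = 98
98 = (2,0,0)_7 → 2⁴ + 0⁴ + 0⁴ = 16 + 0 + 0 = 16
16 = (2,2)_7 → 2⁴ + 2⁴ = 16 + 16 = 32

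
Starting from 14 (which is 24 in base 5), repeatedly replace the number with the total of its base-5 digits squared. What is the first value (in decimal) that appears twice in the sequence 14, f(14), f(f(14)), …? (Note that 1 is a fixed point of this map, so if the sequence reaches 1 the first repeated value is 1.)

16

14 = (2,4)_5 → 20
20 = (4,0)_5 → 16
16 = (3,1)_5 → 10
10 = (2,0)_5 → 4
4 = (4)_5 → 16  — 16 already appeared earlier.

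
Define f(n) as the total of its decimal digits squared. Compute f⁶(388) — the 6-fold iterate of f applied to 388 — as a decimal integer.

388 → 137
137 → 59
59 → 106
106 → 37
37 → 58
58 → 89

89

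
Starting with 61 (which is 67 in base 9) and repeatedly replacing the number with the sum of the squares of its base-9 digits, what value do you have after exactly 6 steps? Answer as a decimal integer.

61 = (6,7)_9 → 6² + 7² = 36 + 49 = 85
85 = (1,0,4)_9 → 1² + 0² + 4² = 1 + 0 + 16 = 17
17 = (1,8)_9 → 1² + 8² = 1 + 64 = 65
65 = (7,2)_9 → 7² + 2² = 49 + 4 = 53
53 = (5,8)_9 → 5² + 8² = 25 + 64 = 89
89 = (1,0,8)_9 → 1² + 0² + 8² = 1 + 0 + 64 = 65

65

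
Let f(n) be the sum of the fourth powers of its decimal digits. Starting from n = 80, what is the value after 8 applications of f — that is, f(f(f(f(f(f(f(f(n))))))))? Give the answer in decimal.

80 → 8⁴ + 0⁴ = 4096
4096 → 4⁴ + 0⁴ + 9⁴ + 6⁴ = 8113
8113 → 8⁴ + 1⁴ + 1⁴ + 3⁴ = 4179
4179 → 4⁴ + 1⁴ + 7⁴ + 9⁴ = 9219
9219 → 9⁴ + 2⁴ + 1⁴ + 9⁴ = 13139
13139 → 1⁴ + 3⁴ + 1⁴ + 3⁴ + 9⁴ = 6725
6725 → 6⁴ + 7⁴ + 2⁴ + 5⁴ = 4338
4338 → 4⁴ + 3⁴ + 3⁴ + 8⁴ = 4514

4514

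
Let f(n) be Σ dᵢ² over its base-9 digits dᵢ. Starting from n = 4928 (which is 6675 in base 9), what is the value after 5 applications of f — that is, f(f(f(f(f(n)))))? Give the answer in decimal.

4928 = (6,6,7,5)_9 → 6² + 6² + 7² + 5² = 36 + 36 + 49 + 25 = 146
146 = (1,7,2)_9 → 1² + 7² + 2² = 1 + 49 + 4 = 54
54 = (6,0)_9 → 6² + 0² = 36 + 0 = 36
36 = (4,0)_9 → 4² + 0² = 16 + 0 = 16
16 = (1,7)_9 → 1² + 7² = 1 + 49 = 50

50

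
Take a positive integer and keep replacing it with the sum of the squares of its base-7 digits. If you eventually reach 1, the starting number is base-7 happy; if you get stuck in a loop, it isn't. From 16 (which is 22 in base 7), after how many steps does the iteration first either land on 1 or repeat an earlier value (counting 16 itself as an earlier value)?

4

16 = (2,2)_7 → 8
8 = (1,1)_7 → 2
2 = (2)_7 → 4
4 = (4)_7 → 16  — 16 repeats.
That took 4 steps.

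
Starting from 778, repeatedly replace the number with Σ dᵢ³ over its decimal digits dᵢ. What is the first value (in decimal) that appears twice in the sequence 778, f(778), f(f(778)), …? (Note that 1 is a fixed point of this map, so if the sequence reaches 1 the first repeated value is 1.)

778 → 7³ + 7³ + 8³ = 343 + 343 + 512 = 1198
1198 → 1³ + 1³ + 9³ + 8³ = 1 + 1 + 729 + 512 = 1243
1243 → 1³ + 2³ + 4³ + 3³ = 1 + 8 + 64 + 27 = 100
100 → 1³ + 0³ + 0³ = 1 + 0 + 0 = 1  — reached the fixed point 1.
1 → 1, so 1 is the first repeated value.

1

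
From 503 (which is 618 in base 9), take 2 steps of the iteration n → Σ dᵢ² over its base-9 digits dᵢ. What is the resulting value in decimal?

9

503 = (6,1,8)_9 → 101
101 = (1,2,2)_9 → 9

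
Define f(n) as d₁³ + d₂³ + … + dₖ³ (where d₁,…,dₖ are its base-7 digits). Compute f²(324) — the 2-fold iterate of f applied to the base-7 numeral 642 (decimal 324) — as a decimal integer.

342

324 = (6,4,2)_7 → 6³ + 4³ + 2³ = 288
288 = (5,6,1)_7 → 5³ + 6³ + 1³ = 342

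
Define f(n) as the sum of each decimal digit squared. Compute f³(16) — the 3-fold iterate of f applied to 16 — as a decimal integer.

89

16 → 1² + 6² = 1 + 36 = 37
37 → 3² + 7² = 9 + 49 = 58
58 → 5² + 8² = 25 + 64 = 89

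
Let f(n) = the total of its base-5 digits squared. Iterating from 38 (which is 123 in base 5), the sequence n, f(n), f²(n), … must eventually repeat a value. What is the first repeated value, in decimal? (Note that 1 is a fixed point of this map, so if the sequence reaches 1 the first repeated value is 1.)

16

38 = (1,2,3)_5 → 1² + 2² + 3² = 1 + 4 + 9 = 14
14 = (2,4)_5 → 2² + 4² = 4 + 16 = 20
20 = (4,0)_5 → 4² + 0² = 16 + 0 = 16
16 = (3,1)_5 → 3² + 1² = 9 + 1 = 10
10 = (2,0)_5 → 2² + 0² = 4 + 0 = 4
4 = (4)_5 → 4² = 16  — 16 already appeared earlier.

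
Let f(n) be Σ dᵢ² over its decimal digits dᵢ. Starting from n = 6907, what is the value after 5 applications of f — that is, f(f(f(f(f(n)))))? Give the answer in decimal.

6907 → 6² + 9² + 0² + 7² = 166
166 → 1² + 6² + 6² = 73
73 → 7² + 3² = 58
58 → 5² + 8² = 89
89 → 8² + 9² = 145

145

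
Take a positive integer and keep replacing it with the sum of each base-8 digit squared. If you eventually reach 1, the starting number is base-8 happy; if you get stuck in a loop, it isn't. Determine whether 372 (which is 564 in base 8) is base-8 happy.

372 = (5,6,4)_8 → 5² + 6² + 4² = 77
77 = (1,1,5)_8 → 1² + 1² + 5² = 27
27 = (3,3)_8 → 3² + 3² = 18
18 = (2,2)_8 → 2² + 2² = 8
8 = (1,0)_8 → 1² + 0² = 1  — reached 1.

base-8 happy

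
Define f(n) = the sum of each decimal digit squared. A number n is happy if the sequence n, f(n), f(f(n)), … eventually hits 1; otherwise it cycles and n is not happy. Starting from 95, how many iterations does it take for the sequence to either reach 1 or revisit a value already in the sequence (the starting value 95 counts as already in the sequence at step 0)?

10

95 → 106
106 → 37
37 → 58
58 → 89
89 → 145
145 → 42
42 → 20
20 → 4
4 → 16
16 → 37  — 37 repeats.
That took 10 steps.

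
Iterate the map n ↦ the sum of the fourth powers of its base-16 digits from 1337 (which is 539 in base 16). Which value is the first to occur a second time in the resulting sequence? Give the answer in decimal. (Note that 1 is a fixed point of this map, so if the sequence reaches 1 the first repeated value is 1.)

22114

1337 = (5,3,9)_16 → 5⁴ + 3⁴ + 9⁴ = 7267
7267 = (1,12,6,3)_16 → 1⁴ + 12⁴ + 6⁴ + 3⁴ = 22114
22114 = (5,6,6,2)_16 → 5⁴ + 6⁴ + 6⁴ + 2⁴ = 3233
3233 = (12,10,1)_16 → 12⁴ + 10⁴ + 1⁴ = 30737
30737 = (7,8,1,1)_16 → 7⁴ + 8⁴ + 1⁴ + 1⁴ = 6499
6499 = (1,9,6,3)_16 → 1⁴ + 9⁴ + 6⁴ + 3⁴ = 7939
7939 = (1,15,0,3)_16 → 1⁴ + 15⁴ + 0⁴ + 3⁴ = 50707
50707 = (12,6,1,3)_16 → 12⁴ + 6⁴ + 1⁴ + 3⁴ = 22114  — 22114 already appeared earlier.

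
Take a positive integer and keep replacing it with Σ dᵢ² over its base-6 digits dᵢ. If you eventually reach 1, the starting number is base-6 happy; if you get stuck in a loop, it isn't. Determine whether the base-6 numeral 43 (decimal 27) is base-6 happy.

not base-6 happy

27 = (4,3)_6 → 25
25 = (4,1)_6 → 17
17 = (2,5)_6 → 29
29 = (4,5)_6 → 41
41 = (1,0,5)_6 → 26
26 = (4,2)_6 → 20
20 = (3,2)_6 → 13
13 = (2,1)_6 → 5
5 = (5)_6 → 25  — 25 already seen; the sequence cycles without reaching 1.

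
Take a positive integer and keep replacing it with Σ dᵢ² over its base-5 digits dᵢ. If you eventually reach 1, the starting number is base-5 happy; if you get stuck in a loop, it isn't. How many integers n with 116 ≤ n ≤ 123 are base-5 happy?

3

116: 116 → 26 → 2 → 4 → 16 → 10 → 4  — not base-5 happy
117: 117 → 29 → 17 → 13 → 13  — not base-5 happy
118: 118 → 34 → 18 → 18  — not base-5 happy
119: 119 → 41 → 11 → 5 → 1  — base-5 happy
120: 120 → 32 → 6 → 2 → 4 → 16 → 10 → 4  — not base-5 happy
121: 121 → 33 → 11 → 5 → 1  — base-5 happy
122: 122 → 36 → 6 → 2 → 4 → 16 → 10 → 4  — not base-5 happy
123: 123 → 41 → 11 → 5 → 1  — base-5 happy
base-5 happy: 119, 121, 123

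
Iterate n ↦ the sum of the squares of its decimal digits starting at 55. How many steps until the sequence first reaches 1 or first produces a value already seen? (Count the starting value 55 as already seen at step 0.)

55 → 5² + 5² = 25 + 25 = 50
50 → 5² + 0² = 25 + 0 = 25
25 → 2² + 5² = 4 + 25 = 29
29 → 2² + 9² = 4 + 81 = 85
85 → 8² + 5² = 64 + 25 = 89
89 → 8² + 9² = 64 + 81 = 145
145 → 1² + 4² + 5² = 1 + 16 + 25 = 42
42 → 4² + 2² = 16 + 4 = 20
20 → 2² + 0² = 4 + 0 = 4
4 → 4² = 16
16 → 1² + 6² = 1 + 36 = 37
37 → 3² + 7² = 9 + 49 = 58
58 → 5² + 8² = 25 + 64 = 89  — 89 repeats.
That took 13 steps.

13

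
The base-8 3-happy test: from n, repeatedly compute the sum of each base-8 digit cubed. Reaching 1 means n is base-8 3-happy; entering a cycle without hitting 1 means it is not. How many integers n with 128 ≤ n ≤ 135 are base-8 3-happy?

128: 128 → 8 → 1  (reaches 1)
129: 129 → 9 → 2 → 8 → 1  (reaches 1)
130: 130 → 16 → 8 → 1  (reaches 1)
131: 131 → 35 → 91 → 55 → 559 → 469 → 476 → 434 → 440 → 559  (repeats 559)
132: 132 → 72 → 2 → 8 → 1  (reaches 1)
133: 133 → 133  (repeats 133)
134: 134 → 224 → 91 → 55 → 559 → 469 → 476 → 434 → 440 → 559  (repeats 559)
135: 135 → 351 → 495 → 811 → 217 → 55 → 559 → 469 → 476 → 434 → 440 → 559  (repeats 559)
base-8 3-happy: 128, 129, 130, 132

4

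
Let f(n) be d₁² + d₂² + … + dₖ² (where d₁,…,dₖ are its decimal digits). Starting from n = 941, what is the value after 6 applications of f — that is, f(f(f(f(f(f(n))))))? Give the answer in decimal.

941 → 9² + 4² + 1² = 81 + 16 + 1 = 98
98 → 9² + 8² = 81 + 64 = 145
145 → 1² + 4² + 5² = 1 + 16 + 25 = 42
42 → 4² + 2² = 16 + 4 = 20
20 → 2² + 0² = 4 + 0 = 4
4 → 4² = 16

16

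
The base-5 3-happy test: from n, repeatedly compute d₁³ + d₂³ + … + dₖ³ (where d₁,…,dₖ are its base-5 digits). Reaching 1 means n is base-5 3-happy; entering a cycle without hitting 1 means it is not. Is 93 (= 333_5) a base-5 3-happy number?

93 = (3,3,3)_5 → 3³ + 3³ + 3³ = 27 + 27 + 27 = 81
81 = (3,1,1)_5 → 3³ + 1³ + 1³ = 27 + 1 + 1 = 29
29 = (1,0,4)_5 → 1³ + 0³ + 4³ = 1 + 0 + 64 = 65
65 = (2,3,0)_5 → 2³ + 3³ + 0³ = 8 + 27 + 0 = 35
35 = (1,2,0)_5 → 1³ + 2³ + 0³ = 1 + 8 + 0 = 9
9 = (1,4)_5 → 1³ + 4³ = 1 + 64 = 65  — 65 already seen; the sequence cycles without reaching 1.

not base-5 3-happy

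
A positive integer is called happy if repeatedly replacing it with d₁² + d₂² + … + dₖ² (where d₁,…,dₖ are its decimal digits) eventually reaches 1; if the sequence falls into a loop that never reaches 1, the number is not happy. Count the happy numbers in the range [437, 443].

437: 437 → 74 → 65 → 61 → 37 → 58 → 89 → 145 → 42 → 20 → 4 → 16 → 37  — not happy
438: 438 → 89 → 145 → 42 → 20 → 4 → 16 → 37 → 58 → 89  — not happy
439: 439 → 106 → 37 → 58 → 89 → 145 → 42 → 20 → 4 → 16 → 37  — not happy
440: 440 → 32 → 13 → 10 → 1  — happy
441: 441 → 33 → 18 → 65 → 61 → 37 → 58 → 89 → 145 → 42 → 20 → 4 → 16 → 37  — not happy
442: 442 → 36 → 45 → 41 → 17 → 50 → 25 → 29 → 85 → 89 → 145 → 42 → 20 → 4 → 16 → 37 → 58 → 89  — not happy
443: 443 → 41 → 17 → 50 → 25 → 29 → 85 → 89 → 145 → 42 → 20 → 4 → 16 → 37 → 58 → 89  — not happy
happy: 440

1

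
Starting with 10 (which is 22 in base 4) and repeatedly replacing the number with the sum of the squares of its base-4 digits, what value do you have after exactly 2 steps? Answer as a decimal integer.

10 = (2,2)_4 → 8
8 = (2,0)_4 → 4

4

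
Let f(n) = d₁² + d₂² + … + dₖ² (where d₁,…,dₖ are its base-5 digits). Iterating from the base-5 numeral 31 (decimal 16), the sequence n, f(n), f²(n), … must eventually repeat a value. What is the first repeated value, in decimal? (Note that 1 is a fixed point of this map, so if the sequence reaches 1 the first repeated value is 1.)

16

16 = (3,1)_5 → 3² + 1² = 10
10 = (2,0)_5 → 2² + 0² = 4
4 = (4)_5 → 4² = 16  — 16 already appeared earlier.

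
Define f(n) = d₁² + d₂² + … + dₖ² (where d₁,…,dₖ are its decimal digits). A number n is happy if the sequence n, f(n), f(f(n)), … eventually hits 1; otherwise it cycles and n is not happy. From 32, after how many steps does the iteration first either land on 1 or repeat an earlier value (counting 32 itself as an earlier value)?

32 → 3² + 2² = 9 + 4 = 13
13 → 1² + 3² = 1 + 9 = 10
10 → 1² + 0² = 1 + 0 = 1  — reached 1.
That took 3 steps.

3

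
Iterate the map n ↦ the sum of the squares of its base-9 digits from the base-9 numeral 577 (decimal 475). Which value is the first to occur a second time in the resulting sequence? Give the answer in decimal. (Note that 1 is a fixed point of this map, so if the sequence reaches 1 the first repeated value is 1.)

475 = (5,7,7)_9 → 5² + 7² + 7² = 123
123 = (1,4,6)_9 → 1² + 4² + 6² = 53
53 = (5,8)_9 → 5² + 8² = 89
89 = (1,0,8)_9 → 1² + 0² + 8² = 65
65 = (7,2)_9 → 7² + 2² = 53  — 53 already appeared earlier.

53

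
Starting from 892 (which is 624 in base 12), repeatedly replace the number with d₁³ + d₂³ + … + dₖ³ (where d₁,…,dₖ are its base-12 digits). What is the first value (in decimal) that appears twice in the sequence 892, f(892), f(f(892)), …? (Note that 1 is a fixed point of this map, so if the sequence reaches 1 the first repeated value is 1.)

892 = (6,2,4)_12 → 6³ + 2³ + 4³ = 216 + 8 + 64 = 288
288 = (2,0,0)_12 → 2³ + 0³ + 0³ = 8 + 0 + 0 = 8
8 = (8)_12 → 8³ = 512
512 = (3,6,8)_12 → 3³ + 6³ + 8³ = 27 + 216 + 512 = 755
755 = (5,2,11)_12 → 5³ + 2³ + 11³ = 125 + 8 + 1331 = 1464
1464 = (10,2,0)_12 → 10³ + 2³ + 0³ = 1000 + 8 + 0 = 1008
1008 = (7,0,0)_12 → 7³ + 0³ + 0³ = 343 + 0 + 0 = 343
343 = (2,4,7)_12 → 2³ + 4³ + 7³ = 8 + 64 + 343 = 415
415 = (2,10,7)_12 → 2³ + 10³ + 7³ = 8 + 1000 + 343 = 1351
1351 = (9,4,7)_12 → 9³ + 4³ + 7³ = 729 + 64 + 343 = 1136
1136 = (7,10,8)_12 → 7³ + 10³ + 8³ = 343 + 1000 + 512 = 1855
1855 = (1,0,10,7)_12 → 1³ + 0³ + 10³ + 7³ = 1 + 0 + 1000 + 343 = 1344
1344 = (9,4,0)_12 → 9³ + 4³ + 0³ = 729 + 64 + 0 = 793
793 = (5,6,1)_12 → 5³ + 6³ + 1³ = 125 + 216 + 1 = 342
342 = (2,4,6)_12 → 2³ + 4³ + 6³ = 8 + 64 + 216 = 288  — 288 already appeared earlier.

288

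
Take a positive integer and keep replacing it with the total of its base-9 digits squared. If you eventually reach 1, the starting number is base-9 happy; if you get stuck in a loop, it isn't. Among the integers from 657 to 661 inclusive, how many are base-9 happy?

1

657: 657 → 65 → 53 → 89 → 65  — not base-9 happy
658: 658 → 66 → 58 → 52 → 74 → 68 → 74  — not base-9 happy
659: 659 → 69 → 85 → 17 → 65 → 53 → 89 → 65  — not base-9 happy
660: 660 → 74 → 68 → 74  — not base-9 happy
661: 661 → 81 → 1  — base-9 happy
base-9 happy: 661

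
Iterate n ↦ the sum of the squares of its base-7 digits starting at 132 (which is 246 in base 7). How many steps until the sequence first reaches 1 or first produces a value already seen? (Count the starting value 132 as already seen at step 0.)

132 = (2,4,6)_7 → 2² + 4² + 6² = 56
56 = (1,1,0)_7 → 1² + 1² + 0² = 2
2 = (2)_7 → 2² = 4
4 = (4)_7 → 4² = 16
16 = (2,2)_7 → 2² + 2² = 8
8 = (1,1)_7 → 1² + 1² = 2  — 2 repeats.
That took 6 steps.

6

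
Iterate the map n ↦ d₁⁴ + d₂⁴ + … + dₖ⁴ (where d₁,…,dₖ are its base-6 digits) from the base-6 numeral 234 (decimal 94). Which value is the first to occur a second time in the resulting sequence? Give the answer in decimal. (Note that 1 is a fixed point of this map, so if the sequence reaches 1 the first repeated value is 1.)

353

94 = (2,3,4)_6 → 2⁴ + 3⁴ + 4⁴ = 353
353 = (1,3,4,5)_6 → 1⁴ + 3⁴ + 4⁴ + 5⁴ = 963
963 = (4,2,4,3)_6 → 4⁴ + 2⁴ + 4⁴ + 3⁴ = 609
609 = (2,4,5,3)_6 → 2⁴ + 4⁴ + 5⁴ + 3⁴ = 978
978 = (4,3,1,0)_6 → 4⁴ + 3⁴ + 1⁴ + 0⁴ = 338
338 = (1,3,2,2)_6 → 1⁴ + 3⁴ + 2⁴ + 2⁴ = 114
114 = (3,1,0)_6 → 3⁴ + 1⁴ + 0⁴ = 82
82 = (2,1,4)_6 → 2⁴ + 1⁴ + 4⁴ = 273
273 = (1,1,3,3)_6 → 1⁴ + 1⁴ + 3⁴ + 3⁴ = 164
164 = (4,3,2)_6 → 4⁴ + 3⁴ + 2⁴ = 353  — 353 already appeared earlier.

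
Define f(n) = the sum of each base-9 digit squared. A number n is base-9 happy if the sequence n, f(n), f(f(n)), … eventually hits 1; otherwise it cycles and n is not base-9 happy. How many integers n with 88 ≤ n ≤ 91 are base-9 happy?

88: 88 → 50 → 50  — not base-9 happy
89: 89 → 65 → 53 → 89  — not base-9 happy
90: 90 → 2 → 4 → 16 → 50 → 50  — not base-9 happy
91: 91 → 3 → 9 → 1  — base-9 happy
base-9 happy: 91

1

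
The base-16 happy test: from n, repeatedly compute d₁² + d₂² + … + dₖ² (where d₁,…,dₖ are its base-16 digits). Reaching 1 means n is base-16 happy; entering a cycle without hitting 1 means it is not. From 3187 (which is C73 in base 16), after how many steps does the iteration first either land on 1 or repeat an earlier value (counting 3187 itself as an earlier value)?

13

3187 = (12,7,3)_16 → 202
202 = (12,10)_16 → 244
244 = (15,4)_16 → 241
241 = (15,1)_16 → 226
226 = (14,2)_16 → 200
200 = (12,8)_16 → 208
208 = (13,0)_16 → 169
169 = (10,9)_16 → 181
181 = (11,5)_16 → 146
146 = (9,2)_16 → 85
85 = (5,5)_16 → 50
50 = (3,2)_16 → 13
13 = (13)_16 → 169  — 169 repeats.
That took 13 steps.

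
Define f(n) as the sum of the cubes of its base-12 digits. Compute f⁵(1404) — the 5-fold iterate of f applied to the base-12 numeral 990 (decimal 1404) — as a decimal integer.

1404 = (9,9,0)_12 → 9³ + 9³ + 0³ = 1458
1458 = (10,1,6)_12 → 10³ + 1³ + 6³ = 1217
1217 = (8,5,5)_12 → 8³ + 5³ + 5³ = 762
762 = (5,3,6)_12 → 5³ + 3³ + 6³ = 368
368 = (2,6,8)_12 → 2³ + 6³ + 8³ = 736

736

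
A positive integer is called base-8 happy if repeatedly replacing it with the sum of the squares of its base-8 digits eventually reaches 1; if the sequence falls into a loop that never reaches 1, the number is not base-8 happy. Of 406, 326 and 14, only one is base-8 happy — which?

406: 406 → 76 → 18 → 8 → 1  — reaches 1 (base-8 happy)
326: 326 → 61 → 74 → 6 → 36 → 32 → 16 → 4 → 16  — repeats 16 (not base-8 happy)
14: 14 → 37 → 41 → 26 → 13 → 26  — repeats 26 (not base-8 happy)

406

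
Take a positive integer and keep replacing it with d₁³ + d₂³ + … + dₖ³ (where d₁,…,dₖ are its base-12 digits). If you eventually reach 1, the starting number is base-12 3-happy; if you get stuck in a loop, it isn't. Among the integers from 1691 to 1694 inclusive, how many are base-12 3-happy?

2

1691: 1691 → 3174 → 1217 → 762 → 368 → 736 → 190 → 1028 → 856 → 1520 → 1728 → 1  (reaches 1)
1692: 1692 → 2060 → 548 → 1268 → 1753 → 10 → 1000 → 1611 → 1366 → 1854 → 1217 → 762 → 368 → 736 → 190 → 1028 → 856 → 1520 → 1728 → 1  (reaches 1)
1693: 1693 → 2061 → 765 → 881 → 342 → 288 → 8 → 512 → 755 → 1464 → 1008 → 343 → 415 → 1351 → 1136 → 1855 → 1344 → 793 → 342  (repeats 342)
1694: 1694 → 2068 → 137 → 1456 → 1065 → 1136 → 1855 → 1344 → 793 → 342 → 288 → 8 → 512 → 755 → 1464 → 1008 → 343 → 415 → 1351 → 1136  (repeats 1136)
base-12 3-happy: 1691, 1692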